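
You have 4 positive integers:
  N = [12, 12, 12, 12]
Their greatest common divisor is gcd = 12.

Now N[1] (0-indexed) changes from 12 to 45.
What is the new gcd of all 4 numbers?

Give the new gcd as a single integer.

Answer: 3

Derivation:
Numbers: [12, 12, 12, 12], gcd = 12
Change: index 1, 12 -> 45
gcd of the OTHER numbers (without index 1): gcd([12, 12, 12]) = 12
New gcd = gcd(g_others, new_val) = gcd(12, 45) = 3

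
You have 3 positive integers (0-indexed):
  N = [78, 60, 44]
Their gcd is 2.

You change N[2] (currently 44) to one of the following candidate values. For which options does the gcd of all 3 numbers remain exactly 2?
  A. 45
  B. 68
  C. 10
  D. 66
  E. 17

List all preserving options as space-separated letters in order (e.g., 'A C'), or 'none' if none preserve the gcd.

Answer: B C

Derivation:
Old gcd = 2; gcd of others (without N[2]) = 6
New gcd for candidate v: gcd(6, v). Preserves old gcd iff gcd(6, v) = 2.
  Option A: v=45, gcd(6,45)=3 -> changes
  Option B: v=68, gcd(6,68)=2 -> preserves
  Option C: v=10, gcd(6,10)=2 -> preserves
  Option D: v=66, gcd(6,66)=6 -> changes
  Option E: v=17, gcd(6,17)=1 -> changes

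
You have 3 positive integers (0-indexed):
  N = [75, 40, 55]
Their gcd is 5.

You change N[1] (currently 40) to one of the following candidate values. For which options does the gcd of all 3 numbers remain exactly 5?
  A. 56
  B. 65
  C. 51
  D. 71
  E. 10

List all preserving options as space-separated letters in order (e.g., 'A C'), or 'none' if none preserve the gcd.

Answer: B E

Derivation:
Old gcd = 5; gcd of others (without N[1]) = 5
New gcd for candidate v: gcd(5, v). Preserves old gcd iff gcd(5, v) = 5.
  Option A: v=56, gcd(5,56)=1 -> changes
  Option B: v=65, gcd(5,65)=5 -> preserves
  Option C: v=51, gcd(5,51)=1 -> changes
  Option D: v=71, gcd(5,71)=1 -> changes
  Option E: v=10, gcd(5,10)=5 -> preserves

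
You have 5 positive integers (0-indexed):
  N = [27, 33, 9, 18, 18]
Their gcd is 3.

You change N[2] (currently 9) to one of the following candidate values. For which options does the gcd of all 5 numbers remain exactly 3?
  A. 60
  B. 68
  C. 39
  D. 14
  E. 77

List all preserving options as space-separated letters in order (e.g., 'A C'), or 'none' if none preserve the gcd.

Answer: A C

Derivation:
Old gcd = 3; gcd of others (without N[2]) = 3
New gcd for candidate v: gcd(3, v). Preserves old gcd iff gcd(3, v) = 3.
  Option A: v=60, gcd(3,60)=3 -> preserves
  Option B: v=68, gcd(3,68)=1 -> changes
  Option C: v=39, gcd(3,39)=3 -> preserves
  Option D: v=14, gcd(3,14)=1 -> changes
  Option E: v=77, gcd(3,77)=1 -> changes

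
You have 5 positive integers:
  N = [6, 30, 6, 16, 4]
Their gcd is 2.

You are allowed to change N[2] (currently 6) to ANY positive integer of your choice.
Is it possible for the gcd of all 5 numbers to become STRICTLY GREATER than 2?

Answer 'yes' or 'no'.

Current gcd = 2
gcd of all OTHER numbers (without N[2]=6): gcd([6, 30, 16, 4]) = 2
The new gcd after any change is gcd(2, new_value).
This can be at most 2.
Since 2 = old gcd 2, the gcd can only stay the same or decrease.

Answer: no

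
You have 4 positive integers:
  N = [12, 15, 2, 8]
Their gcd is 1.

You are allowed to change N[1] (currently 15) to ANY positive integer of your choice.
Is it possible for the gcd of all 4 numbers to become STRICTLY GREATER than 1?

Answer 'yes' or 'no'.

Current gcd = 1
gcd of all OTHER numbers (without N[1]=15): gcd([12, 2, 8]) = 2
The new gcd after any change is gcd(2, new_value).
This can be at most 2.
Since 2 > old gcd 1, the gcd CAN increase (e.g., set N[1] = 2).

Answer: yes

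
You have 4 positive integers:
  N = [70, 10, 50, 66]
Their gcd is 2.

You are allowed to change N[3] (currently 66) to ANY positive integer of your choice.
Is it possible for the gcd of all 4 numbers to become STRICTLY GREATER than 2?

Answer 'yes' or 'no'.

Answer: yes

Derivation:
Current gcd = 2
gcd of all OTHER numbers (without N[3]=66): gcd([70, 10, 50]) = 10
The new gcd after any change is gcd(10, new_value).
This can be at most 10.
Since 10 > old gcd 2, the gcd CAN increase (e.g., set N[3] = 10).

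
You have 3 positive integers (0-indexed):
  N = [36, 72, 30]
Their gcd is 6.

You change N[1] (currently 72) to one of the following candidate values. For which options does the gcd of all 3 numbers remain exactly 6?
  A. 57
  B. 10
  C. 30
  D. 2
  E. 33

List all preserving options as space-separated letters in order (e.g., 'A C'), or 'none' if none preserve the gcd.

Old gcd = 6; gcd of others (without N[1]) = 6
New gcd for candidate v: gcd(6, v). Preserves old gcd iff gcd(6, v) = 6.
  Option A: v=57, gcd(6,57)=3 -> changes
  Option B: v=10, gcd(6,10)=2 -> changes
  Option C: v=30, gcd(6,30)=6 -> preserves
  Option D: v=2, gcd(6,2)=2 -> changes
  Option E: v=33, gcd(6,33)=3 -> changes

Answer: C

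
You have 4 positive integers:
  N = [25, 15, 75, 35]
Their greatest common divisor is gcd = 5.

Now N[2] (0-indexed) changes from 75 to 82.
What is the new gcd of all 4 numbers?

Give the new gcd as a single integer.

Numbers: [25, 15, 75, 35], gcd = 5
Change: index 2, 75 -> 82
gcd of the OTHER numbers (without index 2): gcd([25, 15, 35]) = 5
New gcd = gcd(g_others, new_val) = gcd(5, 82) = 1

Answer: 1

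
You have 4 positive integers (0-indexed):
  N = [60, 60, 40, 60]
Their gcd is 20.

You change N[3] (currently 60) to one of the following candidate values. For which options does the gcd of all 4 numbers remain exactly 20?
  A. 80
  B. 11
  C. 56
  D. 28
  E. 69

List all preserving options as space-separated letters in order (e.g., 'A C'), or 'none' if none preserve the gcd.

Answer: A

Derivation:
Old gcd = 20; gcd of others (without N[3]) = 20
New gcd for candidate v: gcd(20, v). Preserves old gcd iff gcd(20, v) = 20.
  Option A: v=80, gcd(20,80)=20 -> preserves
  Option B: v=11, gcd(20,11)=1 -> changes
  Option C: v=56, gcd(20,56)=4 -> changes
  Option D: v=28, gcd(20,28)=4 -> changes
  Option E: v=69, gcd(20,69)=1 -> changes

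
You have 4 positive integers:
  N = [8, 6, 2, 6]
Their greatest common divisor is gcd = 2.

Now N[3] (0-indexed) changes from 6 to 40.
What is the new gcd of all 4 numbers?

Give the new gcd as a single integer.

Answer: 2

Derivation:
Numbers: [8, 6, 2, 6], gcd = 2
Change: index 3, 6 -> 40
gcd of the OTHER numbers (without index 3): gcd([8, 6, 2]) = 2
New gcd = gcd(g_others, new_val) = gcd(2, 40) = 2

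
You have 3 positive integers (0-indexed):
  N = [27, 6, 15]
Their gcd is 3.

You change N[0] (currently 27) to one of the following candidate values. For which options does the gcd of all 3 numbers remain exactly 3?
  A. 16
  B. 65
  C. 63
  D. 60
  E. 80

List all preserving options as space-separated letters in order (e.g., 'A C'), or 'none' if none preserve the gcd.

Answer: C D

Derivation:
Old gcd = 3; gcd of others (without N[0]) = 3
New gcd for candidate v: gcd(3, v). Preserves old gcd iff gcd(3, v) = 3.
  Option A: v=16, gcd(3,16)=1 -> changes
  Option B: v=65, gcd(3,65)=1 -> changes
  Option C: v=63, gcd(3,63)=3 -> preserves
  Option D: v=60, gcd(3,60)=3 -> preserves
  Option E: v=80, gcd(3,80)=1 -> changes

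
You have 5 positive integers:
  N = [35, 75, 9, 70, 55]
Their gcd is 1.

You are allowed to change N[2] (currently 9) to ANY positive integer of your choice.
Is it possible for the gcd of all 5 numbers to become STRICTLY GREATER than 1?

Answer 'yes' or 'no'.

Answer: yes

Derivation:
Current gcd = 1
gcd of all OTHER numbers (without N[2]=9): gcd([35, 75, 70, 55]) = 5
The new gcd after any change is gcd(5, new_value).
This can be at most 5.
Since 5 > old gcd 1, the gcd CAN increase (e.g., set N[2] = 5).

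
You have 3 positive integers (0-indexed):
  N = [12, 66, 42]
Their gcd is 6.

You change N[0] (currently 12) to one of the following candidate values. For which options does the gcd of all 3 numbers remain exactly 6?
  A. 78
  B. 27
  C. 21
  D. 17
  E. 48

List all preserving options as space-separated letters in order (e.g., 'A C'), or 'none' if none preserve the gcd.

Old gcd = 6; gcd of others (without N[0]) = 6
New gcd for candidate v: gcd(6, v). Preserves old gcd iff gcd(6, v) = 6.
  Option A: v=78, gcd(6,78)=6 -> preserves
  Option B: v=27, gcd(6,27)=3 -> changes
  Option C: v=21, gcd(6,21)=3 -> changes
  Option D: v=17, gcd(6,17)=1 -> changes
  Option E: v=48, gcd(6,48)=6 -> preserves

Answer: A E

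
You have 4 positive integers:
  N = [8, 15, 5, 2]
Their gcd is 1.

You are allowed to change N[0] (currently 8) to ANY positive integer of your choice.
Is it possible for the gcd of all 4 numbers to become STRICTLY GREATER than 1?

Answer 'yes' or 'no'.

Current gcd = 1
gcd of all OTHER numbers (without N[0]=8): gcd([15, 5, 2]) = 1
The new gcd after any change is gcd(1, new_value).
This can be at most 1.
Since 1 = old gcd 1, the gcd can only stay the same or decrease.

Answer: no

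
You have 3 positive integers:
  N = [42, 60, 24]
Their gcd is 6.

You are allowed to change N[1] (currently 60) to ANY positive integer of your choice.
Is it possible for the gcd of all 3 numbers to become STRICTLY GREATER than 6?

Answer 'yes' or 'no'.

Answer: no

Derivation:
Current gcd = 6
gcd of all OTHER numbers (without N[1]=60): gcd([42, 24]) = 6
The new gcd after any change is gcd(6, new_value).
This can be at most 6.
Since 6 = old gcd 6, the gcd can only stay the same or decrease.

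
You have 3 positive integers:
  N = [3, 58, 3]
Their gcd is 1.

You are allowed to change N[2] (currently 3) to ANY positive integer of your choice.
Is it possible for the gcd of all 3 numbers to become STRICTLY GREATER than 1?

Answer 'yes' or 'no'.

Current gcd = 1
gcd of all OTHER numbers (without N[2]=3): gcd([3, 58]) = 1
The new gcd after any change is gcd(1, new_value).
This can be at most 1.
Since 1 = old gcd 1, the gcd can only stay the same or decrease.

Answer: no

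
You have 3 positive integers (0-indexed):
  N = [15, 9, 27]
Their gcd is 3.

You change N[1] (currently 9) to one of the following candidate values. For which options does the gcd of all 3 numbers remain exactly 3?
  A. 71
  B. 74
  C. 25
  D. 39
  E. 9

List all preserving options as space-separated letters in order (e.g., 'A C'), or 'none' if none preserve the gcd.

Answer: D E

Derivation:
Old gcd = 3; gcd of others (without N[1]) = 3
New gcd for candidate v: gcd(3, v). Preserves old gcd iff gcd(3, v) = 3.
  Option A: v=71, gcd(3,71)=1 -> changes
  Option B: v=74, gcd(3,74)=1 -> changes
  Option C: v=25, gcd(3,25)=1 -> changes
  Option D: v=39, gcd(3,39)=3 -> preserves
  Option E: v=9, gcd(3,9)=3 -> preserves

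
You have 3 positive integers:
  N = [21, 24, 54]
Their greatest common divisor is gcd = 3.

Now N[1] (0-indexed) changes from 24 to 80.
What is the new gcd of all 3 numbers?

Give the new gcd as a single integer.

Answer: 1

Derivation:
Numbers: [21, 24, 54], gcd = 3
Change: index 1, 24 -> 80
gcd of the OTHER numbers (without index 1): gcd([21, 54]) = 3
New gcd = gcd(g_others, new_val) = gcd(3, 80) = 1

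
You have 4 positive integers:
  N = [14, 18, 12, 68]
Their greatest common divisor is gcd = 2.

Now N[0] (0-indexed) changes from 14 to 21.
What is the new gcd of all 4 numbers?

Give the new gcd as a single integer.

Answer: 1

Derivation:
Numbers: [14, 18, 12, 68], gcd = 2
Change: index 0, 14 -> 21
gcd of the OTHER numbers (without index 0): gcd([18, 12, 68]) = 2
New gcd = gcd(g_others, new_val) = gcd(2, 21) = 1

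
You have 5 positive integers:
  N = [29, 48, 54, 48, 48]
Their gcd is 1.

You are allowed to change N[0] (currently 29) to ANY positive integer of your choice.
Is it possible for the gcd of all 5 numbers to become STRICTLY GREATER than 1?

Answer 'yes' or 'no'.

Current gcd = 1
gcd of all OTHER numbers (without N[0]=29): gcd([48, 54, 48, 48]) = 6
The new gcd after any change is gcd(6, new_value).
This can be at most 6.
Since 6 > old gcd 1, the gcd CAN increase (e.g., set N[0] = 6).

Answer: yes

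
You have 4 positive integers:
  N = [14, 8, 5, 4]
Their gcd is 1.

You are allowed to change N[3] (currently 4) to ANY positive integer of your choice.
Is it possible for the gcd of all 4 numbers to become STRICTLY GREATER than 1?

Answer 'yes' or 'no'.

Current gcd = 1
gcd of all OTHER numbers (without N[3]=4): gcd([14, 8, 5]) = 1
The new gcd after any change is gcd(1, new_value).
This can be at most 1.
Since 1 = old gcd 1, the gcd can only stay the same or decrease.

Answer: no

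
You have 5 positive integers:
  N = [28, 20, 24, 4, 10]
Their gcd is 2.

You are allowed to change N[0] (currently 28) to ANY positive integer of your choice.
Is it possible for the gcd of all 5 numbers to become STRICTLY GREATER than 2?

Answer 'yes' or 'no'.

Answer: no

Derivation:
Current gcd = 2
gcd of all OTHER numbers (without N[0]=28): gcd([20, 24, 4, 10]) = 2
The new gcd after any change is gcd(2, new_value).
This can be at most 2.
Since 2 = old gcd 2, the gcd can only stay the same or decrease.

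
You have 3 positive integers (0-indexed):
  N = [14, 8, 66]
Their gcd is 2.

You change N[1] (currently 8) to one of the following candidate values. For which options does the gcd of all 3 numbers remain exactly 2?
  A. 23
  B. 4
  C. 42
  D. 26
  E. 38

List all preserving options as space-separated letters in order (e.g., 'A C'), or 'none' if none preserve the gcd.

Old gcd = 2; gcd of others (without N[1]) = 2
New gcd for candidate v: gcd(2, v). Preserves old gcd iff gcd(2, v) = 2.
  Option A: v=23, gcd(2,23)=1 -> changes
  Option B: v=4, gcd(2,4)=2 -> preserves
  Option C: v=42, gcd(2,42)=2 -> preserves
  Option D: v=26, gcd(2,26)=2 -> preserves
  Option E: v=38, gcd(2,38)=2 -> preserves

Answer: B C D E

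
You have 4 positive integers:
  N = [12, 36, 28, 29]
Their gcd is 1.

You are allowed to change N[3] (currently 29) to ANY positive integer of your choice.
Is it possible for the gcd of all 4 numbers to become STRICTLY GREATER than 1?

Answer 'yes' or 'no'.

Answer: yes

Derivation:
Current gcd = 1
gcd of all OTHER numbers (without N[3]=29): gcd([12, 36, 28]) = 4
The new gcd after any change is gcd(4, new_value).
This can be at most 4.
Since 4 > old gcd 1, the gcd CAN increase (e.g., set N[3] = 4).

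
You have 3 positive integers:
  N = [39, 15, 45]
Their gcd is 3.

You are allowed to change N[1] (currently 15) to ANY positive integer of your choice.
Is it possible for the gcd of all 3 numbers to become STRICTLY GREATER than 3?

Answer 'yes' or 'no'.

Current gcd = 3
gcd of all OTHER numbers (without N[1]=15): gcd([39, 45]) = 3
The new gcd after any change is gcd(3, new_value).
This can be at most 3.
Since 3 = old gcd 3, the gcd can only stay the same or decrease.

Answer: no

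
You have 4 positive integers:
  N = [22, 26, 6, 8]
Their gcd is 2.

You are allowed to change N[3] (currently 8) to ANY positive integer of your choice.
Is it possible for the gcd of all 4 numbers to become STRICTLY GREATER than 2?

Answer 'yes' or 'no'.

Answer: no

Derivation:
Current gcd = 2
gcd of all OTHER numbers (without N[3]=8): gcd([22, 26, 6]) = 2
The new gcd after any change is gcd(2, new_value).
This can be at most 2.
Since 2 = old gcd 2, the gcd can only stay the same or decrease.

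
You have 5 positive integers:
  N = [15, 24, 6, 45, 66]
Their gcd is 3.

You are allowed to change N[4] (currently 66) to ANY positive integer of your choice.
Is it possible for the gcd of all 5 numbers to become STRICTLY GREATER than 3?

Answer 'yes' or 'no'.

Answer: no

Derivation:
Current gcd = 3
gcd of all OTHER numbers (without N[4]=66): gcd([15, 24, 6, 45]) = 3
The new gcd after any change is gcd(3, new_value).
This can be at most 3.
Since 3 = old gcd 3, the gcd can only stay the same or decrease.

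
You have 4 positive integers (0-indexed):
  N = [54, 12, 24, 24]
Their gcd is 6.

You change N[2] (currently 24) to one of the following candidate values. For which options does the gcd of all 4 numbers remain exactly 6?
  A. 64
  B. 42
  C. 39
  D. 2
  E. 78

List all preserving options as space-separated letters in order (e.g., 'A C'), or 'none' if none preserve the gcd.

Answer: B E

Derivation:
Old gcd = 6; gcd of others (without N[2]) = 6
New gcd for candidate v: gcd(6, v). Preserves old gcd iff gcd(6, v) = 6.
  Option A: v=64, gcd(6,64)=2 -> changes
  Option B: v=42, gcd(6,42)=6 -> preserves
  Option C: v=39, gcd(6,39)=3 -> changes
  Option D: v=2, gcd(6,2)=2 -> changes
  Option E: v=78, gcd(6,78)=6 -> preserves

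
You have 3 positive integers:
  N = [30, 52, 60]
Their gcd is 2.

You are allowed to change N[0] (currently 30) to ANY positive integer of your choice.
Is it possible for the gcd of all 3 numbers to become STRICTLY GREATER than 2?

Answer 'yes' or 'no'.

Current gcd = 2
gcd of all OTHER numbers (without N[0]=30): gcd([52, 60]) = 4
The new gcd after any change is gcd(4, new_value).
This can be at most 4.
Since 4 > old gcd 2, the gcd CAN increase (e.g., set N[0] = 4).

Answer: yes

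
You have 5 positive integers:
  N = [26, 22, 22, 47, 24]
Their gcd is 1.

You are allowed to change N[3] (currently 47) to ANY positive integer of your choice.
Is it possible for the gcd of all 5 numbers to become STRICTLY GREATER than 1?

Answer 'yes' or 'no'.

Current gcd = 1
gcd of all OTHER numbers (without N[3]=47): gcd([26, 22, 22, 24]) = 2
The new gcd after any change is gcd(2, new_value).
This can be at most 2.
Since 2 > old gcd 1, the gcd CAN increase (e.g., set N[3] = 2).

Answer: yes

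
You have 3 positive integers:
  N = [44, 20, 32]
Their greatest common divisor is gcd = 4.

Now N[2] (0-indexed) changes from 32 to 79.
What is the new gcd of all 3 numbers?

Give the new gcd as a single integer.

Numbers: [44, 20, 32], gcd = 4
Change: index 2, 32 -> 79
gcd of the OTHER numbers (without index 2): gcd([44, 20]) = 4
New gcd = gcd(g_others, new_val) = gcd(4, 79) = 1

Answer: 1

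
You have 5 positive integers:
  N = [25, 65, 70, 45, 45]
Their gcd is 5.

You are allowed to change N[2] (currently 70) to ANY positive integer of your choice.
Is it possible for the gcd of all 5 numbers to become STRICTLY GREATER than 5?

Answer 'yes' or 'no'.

Current gcd = 5
gcd of all OTHER numbers (without N[2]=70): gcd([25, 65, 45, 45]) = 5
The new gcd after any change is gcd(5, new_value).
This can be at most 5.
Since 5 = old gcd 5, the gcd can only stay the same or decrease.

Answer: no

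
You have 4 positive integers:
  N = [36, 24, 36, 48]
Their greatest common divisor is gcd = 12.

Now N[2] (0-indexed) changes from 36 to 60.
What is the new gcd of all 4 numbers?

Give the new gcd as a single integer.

Answer: 12

Derivation:
Numbers: [36, 24, 36, 48], gcd = 12
Change: index 2, 36 -> 60
gcd of the OTHER numbers (without index 2): gcd([36, 24, 48]) = 12
New gcd = gcd(g_others, new_val) = gcd(12, 60) = 12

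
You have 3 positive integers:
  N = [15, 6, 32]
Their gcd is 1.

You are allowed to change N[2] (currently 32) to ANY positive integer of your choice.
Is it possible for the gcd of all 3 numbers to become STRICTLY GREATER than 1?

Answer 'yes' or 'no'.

Answer: yes

Derivation:
Current gcd = 1
gcd of all OTHER numbers (without N[2]=32): gcd([15, 6]) = 3
The new gcd after any change is gcd(3, new_value).
This can be at most 3.
Since 3 > old gcd 1, the gcd CAN increase (e.g., set N[2] = 3).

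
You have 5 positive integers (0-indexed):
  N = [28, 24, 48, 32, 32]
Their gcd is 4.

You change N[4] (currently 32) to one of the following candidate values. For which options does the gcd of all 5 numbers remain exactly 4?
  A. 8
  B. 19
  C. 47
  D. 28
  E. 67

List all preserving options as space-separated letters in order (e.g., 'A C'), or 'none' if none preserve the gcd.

Old gcd = 4; gcd of others (without N[4]) = 4
New gcd for candidate v: gcd(4, v). Preserves old gcd iff gcd(4, v) = 4.
  Option A: v=8, gcd(4,8)=4 -> preserves
  Option B: v=19, gcd(4,19)=1 -> changes
  Option C: v=47, gcd(4,47)=1 -> changes
  Option D: v=28, gcd(4,28)=4 -> preserves
  Option E: v=67, gcd(4,67)=1 -> changes

Answer: A D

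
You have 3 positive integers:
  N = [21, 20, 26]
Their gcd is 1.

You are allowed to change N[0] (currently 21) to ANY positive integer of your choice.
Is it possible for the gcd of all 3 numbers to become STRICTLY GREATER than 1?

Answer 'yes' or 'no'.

Answer: yes

Derivation:
Current gcd = 1
gcd of all OTHER numbers (without N[0]=21): gcd([20, 26]) = 2
The new gcd after any change is gcd(2, new_value).
This can be at most 2.
Since 2 > old gcd 1, the gcd CAN increase (e.g., set N[0] = 2).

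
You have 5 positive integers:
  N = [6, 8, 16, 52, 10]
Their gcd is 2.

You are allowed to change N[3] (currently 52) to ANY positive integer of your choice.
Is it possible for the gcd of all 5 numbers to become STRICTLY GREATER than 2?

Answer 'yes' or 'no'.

Answer: no

Derivation:
Current gcd = 2
gcd of all OTHER numbers (without N[3]=52): gcd([6, 8, 16, 10]) = 2
The new gcd after any change is gcd(2, new_value).
This can be at most 2.
Since 2 = old gcd 2, the gcd can only stay the same or decrease.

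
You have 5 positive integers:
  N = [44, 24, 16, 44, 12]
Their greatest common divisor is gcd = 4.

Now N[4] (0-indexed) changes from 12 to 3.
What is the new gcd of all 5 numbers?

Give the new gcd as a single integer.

Numbers: [44, 24, 16, 44, 12], gcd = 4
Change: index 4, 12 -> 3
gcd of the OTHER numbers (without index 4): gcd([44, 24, 16, 44]) = 4
New gcd = gcd(g_others, new_val) = gcd(4, 3) = 1

Answer: 1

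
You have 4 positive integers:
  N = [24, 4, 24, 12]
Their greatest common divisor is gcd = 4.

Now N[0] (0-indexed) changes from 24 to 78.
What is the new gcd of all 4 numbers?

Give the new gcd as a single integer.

Answer: 2

Derivation:
Numbers: [24, 4, 24, 12], gcd = 4
Change: index 0, 24 -> 78
gcd of the OTHER numbers (without index 0): gcd([4, 24, 12]) = 4
New gcd = gcd(g_others, new_val) = gcd(4, 78) = 2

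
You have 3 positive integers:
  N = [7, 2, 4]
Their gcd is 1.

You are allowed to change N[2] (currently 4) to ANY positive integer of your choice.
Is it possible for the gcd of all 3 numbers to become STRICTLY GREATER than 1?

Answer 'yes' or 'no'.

Answer: no

Derivation:
Current gcd = 1
gcd of all OTHER numbers (without N[2]=4): gcd([7, 2]) = 1
The new gcd after any change is gcd(1, new_value).
This can be at most 1.
Since 1 = old gcd 1, the gcd can only stay the same or decrease.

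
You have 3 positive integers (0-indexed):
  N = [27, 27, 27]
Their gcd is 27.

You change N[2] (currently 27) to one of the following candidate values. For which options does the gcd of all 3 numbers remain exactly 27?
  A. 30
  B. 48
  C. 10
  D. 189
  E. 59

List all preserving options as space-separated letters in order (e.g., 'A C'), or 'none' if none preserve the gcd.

Answer: D

Derivation:
Old gcd = 27; gcd of others (without N[2]) = 27
New gcd for candidate v: gcd(27, v). Preserves old gcd iff gcd(27, v) = 27.
  Option A: v=30, gcd(27,30)=3 -> changes
  Option B: v=48, gcd(27,48)=3 -> changes
  Option C: v=10, gcd(27,10)=1 -> changes
  Option D: v=189, gcd(27,189)=27 -> preserves
  Option E: v=59, gcd(27,59)=1 -> changes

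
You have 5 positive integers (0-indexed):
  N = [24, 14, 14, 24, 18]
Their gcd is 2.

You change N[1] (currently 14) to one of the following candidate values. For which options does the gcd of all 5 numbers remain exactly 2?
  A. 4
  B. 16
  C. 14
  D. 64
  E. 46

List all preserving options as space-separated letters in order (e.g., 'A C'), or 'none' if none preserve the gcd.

Answer: A B C D E

Derivation:
Old gcd = 2; gcd of others (without N[1]) = 2
New gcd for candidate v: gcd(2, v). Preserves old gcd iff gcd(2, v) = 2.
  Option A: v=4, gcd(2,4)=2 -> preserves
  Option B: v=16, gcd(2,16)=2 -> preserves
  Option C: v=14, gcd(2,14)=2 -> preserves
  Option D: v=64, gcd(2,64)=2 -> preserves
  Option E: v=46, gcd(2,46)=2 -> preserves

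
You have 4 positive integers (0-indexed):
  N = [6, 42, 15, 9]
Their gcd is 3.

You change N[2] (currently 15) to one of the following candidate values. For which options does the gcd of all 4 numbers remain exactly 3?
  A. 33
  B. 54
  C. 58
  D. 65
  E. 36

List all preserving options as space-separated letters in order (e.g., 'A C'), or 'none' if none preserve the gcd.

Answer: A B E

Derivation:
Old gcd = 3; gcd of others (without N[2]) = 3
New gcd for candidate v: gcd(3, v). Preserves old gcd iff gcd(3, v) = 3.
  Option A: v=33, gcd(3,33)=3 -> preserves
  Option B: v=54, gcd(3,54)=3 -> preserves
  Option C: v=58, gcd(3,58)=1 -> changes
  Option D: v=65, gcd(3,65)=1 -> changes
  Option E: v=36, gcd(3,36)=3 -> preserves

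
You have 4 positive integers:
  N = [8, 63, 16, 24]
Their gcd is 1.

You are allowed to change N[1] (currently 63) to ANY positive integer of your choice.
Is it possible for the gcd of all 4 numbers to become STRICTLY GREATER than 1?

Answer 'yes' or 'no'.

Answer: yes

Derivation:
Current gcd = 1
gcd of all OTHER numbers (without N[1]=63): gcd([8, 16, 24]) = 8
The new gcd after any change is gcd(8, new_value).
This can be at most 8.
Since 8 > old gcd 1, the gcd CAN increase (e.g., set N[1] = 8).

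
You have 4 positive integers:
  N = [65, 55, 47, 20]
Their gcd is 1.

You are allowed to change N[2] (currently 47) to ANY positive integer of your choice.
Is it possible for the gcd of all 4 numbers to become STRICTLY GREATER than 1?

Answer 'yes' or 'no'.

Answer: yes

Derivation:
Current gcd = 1
gcd of all OTHER numbers (without N[2]=47): gcd([65, 55, 20]) = 5
The new gcd after any change is gcd(5, new_value).
This can be at most 5.
Since 5 > old gcd 1, the gcd CAN increase (e.g., set N[2] = 5).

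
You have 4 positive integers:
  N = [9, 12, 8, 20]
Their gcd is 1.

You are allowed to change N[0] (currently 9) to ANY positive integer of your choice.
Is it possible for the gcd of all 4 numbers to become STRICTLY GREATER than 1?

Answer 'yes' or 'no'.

Current gcd = 1
gcd of all OTHER numbers (without N[0]=9): gcd([12, 8, 20]) = 4
The new gcd after any change is gcd(4, new_value).
This can be at most 4.
Since 4 > old gcd 1, the gcd CAN increase (e.g., set N[0] = 4).

Answer: yes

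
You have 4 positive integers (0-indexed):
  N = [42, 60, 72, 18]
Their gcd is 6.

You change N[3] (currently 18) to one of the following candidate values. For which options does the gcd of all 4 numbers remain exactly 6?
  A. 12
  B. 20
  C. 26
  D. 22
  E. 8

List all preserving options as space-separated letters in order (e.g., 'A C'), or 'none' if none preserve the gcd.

Answer: A

Derivation:
Old gcd = 6; gcd of others (without N[3]) = 6
New gcd for candidate v: gcd(6, v). Preserves old gcd iff gcd(6, v) = 6.
  Option A: v=12, gcd(6,12)=6 -> preserves
  Option B: v=20, gcd(6,20)=2 -> changes
  Option C: v=26, gcd(6,26)=2 -> changes
  Option D: v=22, gcd(6,22)=2 -> changes
  Option E: v=8, gcd(6,8)=2 -> changes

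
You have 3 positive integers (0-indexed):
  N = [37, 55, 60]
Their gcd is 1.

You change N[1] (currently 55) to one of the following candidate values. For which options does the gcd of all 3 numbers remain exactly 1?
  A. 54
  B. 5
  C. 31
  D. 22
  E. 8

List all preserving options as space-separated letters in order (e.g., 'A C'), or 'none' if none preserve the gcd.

Answer: A B C D E

Derivation:
Old gcd = 1; gcd of others (without N[1]) = 1
New gcd for candidate v: gcd(1, v). Preserves old gcd iff gcd(1, v) = 1.
  Option A: v=54, gcd(1,54)=1 -> preserves
  Option B: v=5, gcd(1,5)=1 -> preserves
  Option C: v=31, gcd(1,31)=1 -> preserves
  Option D: v=22, gcd(1,22)=1 -> preserves
  Option E: v=8, gcd(1,8)=1 -> preserves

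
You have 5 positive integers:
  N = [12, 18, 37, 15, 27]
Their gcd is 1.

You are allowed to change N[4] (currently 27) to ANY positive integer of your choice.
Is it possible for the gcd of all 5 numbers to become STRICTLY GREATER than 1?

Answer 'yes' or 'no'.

Current gcd = 1
gcd of all OTHER numbers (without N[4]=27): gcd([12, 18, 37, 15]) = 1
The new gcd after any change is gcd(1, new_value).
This can be at most 1.
Since 1 = old gcd 1, the gcd can only stay the same or decrease.

Answer: no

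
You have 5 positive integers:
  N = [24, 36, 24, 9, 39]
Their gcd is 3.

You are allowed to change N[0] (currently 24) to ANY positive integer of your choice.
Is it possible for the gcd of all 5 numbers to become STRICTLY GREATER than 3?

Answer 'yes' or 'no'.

Answer: no

Derivation:
Current gcd = 3
gcd of all OTHER numbers (without N[0]=24): gcd([36, 24, 9, 39]) = 3
The new gcd after any change is gcd(3, new_value).
This can be at most 3.
Since 3 = old gcd 3, the gcd can only stay the same or decrease.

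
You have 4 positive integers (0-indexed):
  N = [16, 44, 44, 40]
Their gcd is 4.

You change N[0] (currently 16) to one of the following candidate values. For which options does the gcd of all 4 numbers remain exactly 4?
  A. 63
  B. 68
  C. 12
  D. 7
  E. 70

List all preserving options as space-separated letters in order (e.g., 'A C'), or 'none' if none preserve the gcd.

Old gcd = 4; gcd of others (without N[0]) = 4
New gcd for candidate v: gcd(4, v). Preserves old gcd iff gcd(4, v) = 4.
  Option A: v=63, gcd(4,63)=1 -> changes
  Option B: v=68, gcd(4,68)=4 -> preserves
  Option C: v=12, gcd(4,12)=4 -> preserves
  Option D: v=7, gcd(4,7)=1 -> changes
  Option E: v=70, gcd(4,70)=2 -> changes

Answer: B C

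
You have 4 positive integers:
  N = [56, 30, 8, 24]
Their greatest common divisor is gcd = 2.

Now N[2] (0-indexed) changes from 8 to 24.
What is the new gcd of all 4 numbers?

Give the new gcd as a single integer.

Numbers: [56, 30, 8, 24], gcd = 2
Change: index 2, 8 -> 24
gcd of the OTHER numbers (without index 2): gcd([56, 30, 24]) = 2
New gcd = gcd(g_others, new_val) = gcd(2, 24) = 2

Answer: 2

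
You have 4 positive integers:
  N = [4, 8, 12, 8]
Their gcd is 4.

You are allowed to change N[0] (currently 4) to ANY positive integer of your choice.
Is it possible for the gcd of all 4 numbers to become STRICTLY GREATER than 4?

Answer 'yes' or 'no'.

Current gcd = 4
gcd of all OTHER numbers (without N[0]=4): gcd([8, 12, 8]) = 4
The new gcd after any change is gcd(4, new_value).
This can be at most 4.
Since 4 = old gcd 4, the gcd can only stay the same or decrease.

Answer: no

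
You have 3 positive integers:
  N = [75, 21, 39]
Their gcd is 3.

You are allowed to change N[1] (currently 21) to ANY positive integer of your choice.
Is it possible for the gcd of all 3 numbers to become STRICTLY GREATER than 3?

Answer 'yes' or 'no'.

Current gcd = 3
gcd of all OTHER numbers (without N[1]=21): gcd([75, 39]) = 3
The new gcd after any change is gcd(3, new_value).
This can be at most 3.
Since 3 = old gcd 3, the gcd can only stay the same or decrease.

Answer: no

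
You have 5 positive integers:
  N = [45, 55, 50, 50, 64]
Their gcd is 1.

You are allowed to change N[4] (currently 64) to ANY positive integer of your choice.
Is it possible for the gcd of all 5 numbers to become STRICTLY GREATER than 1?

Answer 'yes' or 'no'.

Answer: yes

Derivation:
Current gcd = 1
gcd of all OTHER numbers (without N[4]=64): gcd([45, 55, 50, 50]) = 5
The new gcd after any change is gcd(5, new_value).
This can be at most 5.
Since 5 > old gcd 1, the gcd CAN increase (e.g., set N[4] = 5).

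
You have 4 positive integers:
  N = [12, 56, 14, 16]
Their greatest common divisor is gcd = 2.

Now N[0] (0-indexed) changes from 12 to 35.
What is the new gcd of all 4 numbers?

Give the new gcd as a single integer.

Answer: 1

Derivation:
Numbers: [12, 56, 14, 16], gcd = 2
Change: index 0, 12 -> 35
gcd of the OTHER numbers (without index 0): gcd([56, 14, 16]) = 2
New gcd = gcd(g_others, new_val) = gcd(2, 35) = 1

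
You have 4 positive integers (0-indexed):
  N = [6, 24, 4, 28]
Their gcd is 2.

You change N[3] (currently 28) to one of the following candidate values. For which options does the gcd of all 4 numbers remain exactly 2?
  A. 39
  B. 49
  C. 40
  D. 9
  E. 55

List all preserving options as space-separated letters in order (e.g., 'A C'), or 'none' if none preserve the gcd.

Old gcd = 2; gcd of others (without N[3]) = 2
New gcd for candidate v: gcd(2, v). Preserves old gcd iff gcd(2, v) = 2.
  Option A: v=39, gcd(2,39)=1 -> changes
  Option B: v=49, gcd(2,49)=1 -> changes
  Option C: v=40, gcd(2,40)=2 -> preserves
  Option D: v=9, gcd(2,9)=1 -> changes
  Option E: v=55, gcd(2,55)=1 -> changes

Answer: C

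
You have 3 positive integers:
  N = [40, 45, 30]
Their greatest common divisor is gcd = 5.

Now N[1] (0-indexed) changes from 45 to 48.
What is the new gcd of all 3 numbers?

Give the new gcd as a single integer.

Answer: 2

Derivation:
Numbers: [40, 45, 30], gcd = 5
Change: index 1, 45 -> 48
gcd of the OTHER numbers (without index 1): gcd([40, 30]) = 10
New gcd = gcd(g_others, new_val) = gcd(10, 48) = 2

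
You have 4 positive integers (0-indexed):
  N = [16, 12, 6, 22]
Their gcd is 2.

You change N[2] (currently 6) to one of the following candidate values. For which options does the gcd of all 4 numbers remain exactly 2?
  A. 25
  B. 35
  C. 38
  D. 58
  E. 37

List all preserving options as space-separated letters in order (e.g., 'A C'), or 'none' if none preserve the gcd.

Old gcd = 2; gcd of others (without N[2]) = 2
New gcd for candidate v: gcd(2, v). Preserves old gcd iff gcd(2, v) = 2.
  Option A: v=25, gcd(2,25)=1 -> changes
  Option B: v=35, gcd(2,35)=1 -> changes
  Option C: v=38, gcd(2,38)=2 -> preserves
  Option D: v=58, gcd(2,58)=2 -> preserves
  Option E: v=37, gcd(2,37)=1 -> changes

Answer: C D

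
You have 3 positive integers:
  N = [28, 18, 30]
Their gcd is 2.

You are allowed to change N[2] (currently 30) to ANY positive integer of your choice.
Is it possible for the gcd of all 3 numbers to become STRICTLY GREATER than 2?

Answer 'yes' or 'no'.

Current gcd = 2
gcd of all OTHER numbers (without N[2]=30): gcd([28, 18]) = 2
The new gcd after any change is gcd(2, new_value).
This can be at most 2.
Since 2 = old gcd 2, the gcd can only stay the same or decrease.

Answer: no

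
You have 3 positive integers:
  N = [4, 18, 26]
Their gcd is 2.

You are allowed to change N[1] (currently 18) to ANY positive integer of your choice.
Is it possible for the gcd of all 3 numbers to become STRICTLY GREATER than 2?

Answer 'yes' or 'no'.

Current gcd = 2
gcd of all OTHER numbers (without N[1]=18): gcd([4, 26]) = 2
The new gcd after any change is gcd(2, new_value).
This can be at most 2.
Since 2 = old gcd 2, the gcd can only stay the same or decrease.

Answer: no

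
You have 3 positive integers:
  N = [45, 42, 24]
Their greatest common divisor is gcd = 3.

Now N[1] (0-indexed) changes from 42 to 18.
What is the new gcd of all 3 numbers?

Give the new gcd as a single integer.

Answer: 3

Derivation:
Numbers: [45, 42, 24], gcd = 3
Change: index 1, 42 -> 18
gcd of the OTHER numbers (without index 1): gcd([45, 24]) = 3
New gcd = gcd(g_others, new_val) = gcd(3, 18) = 3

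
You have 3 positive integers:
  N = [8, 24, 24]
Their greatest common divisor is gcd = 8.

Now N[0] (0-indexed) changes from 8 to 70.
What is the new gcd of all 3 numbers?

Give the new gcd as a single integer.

Answer: 2

Derivation:
Numbers: [8, 24, 24], gcd = 8
Change: index 0, 8 -> 70
gcd of the OTHER numbers (without index 0): gcd([24, 24]) = 24
New gcd = gcd(g_others, new_val) = gcd(24, 70) = 2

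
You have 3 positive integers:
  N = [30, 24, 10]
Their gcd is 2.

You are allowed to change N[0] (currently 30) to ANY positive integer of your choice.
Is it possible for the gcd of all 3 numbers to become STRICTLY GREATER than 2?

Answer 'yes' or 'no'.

Current gcd = 2
gcd of all OTHER numbers (without N[0]=30): gcd([24, 10]) = 2
The new gcd after any change is gcd(2, new_value).
This can be at most 2.
Since 2 = old gcd 2, the gcd can only stay the same or decrease.

Answer: no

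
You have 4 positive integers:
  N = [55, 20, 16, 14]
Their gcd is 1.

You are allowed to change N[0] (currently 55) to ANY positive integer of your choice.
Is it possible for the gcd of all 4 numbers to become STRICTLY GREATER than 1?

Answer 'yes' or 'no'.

Current gcd = 1
gcd of all OTHER numbers (without N[0]=55): gcd([20, 16, 14]) = 2
The new gcd after any change is gcd(2, new_value).
This can be at most 2.
Since 2 > old gcd 1, the gcd CAN increase (e.g., set N[0] = 2).

Answer: yes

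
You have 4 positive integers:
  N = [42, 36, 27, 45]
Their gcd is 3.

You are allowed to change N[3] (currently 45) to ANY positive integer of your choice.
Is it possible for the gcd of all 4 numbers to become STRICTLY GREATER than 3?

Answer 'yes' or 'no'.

Answer: no

Derivation:
Current gcd = 3
gcd of all OTHER numbers (without N[3]=45): gcd([42, 36, 27]) = 3
The new gcd after any change is gcd(3, new_value).
This can be at most 3.
Since 3 = old gcd 3, the gcd can only stay the same or decrease.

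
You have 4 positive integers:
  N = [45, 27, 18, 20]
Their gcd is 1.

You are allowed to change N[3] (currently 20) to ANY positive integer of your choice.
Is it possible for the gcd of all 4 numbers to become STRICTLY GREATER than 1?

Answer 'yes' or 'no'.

Current gcd = 1
gcd of all OTHER numbers (without N[3]=20): gcd([45, 27, 18]) = 9
The new gcd after any change is gcd(9, new_value).
This can be at most 9.
Since 9 > old gcd 1, the gcd CAN increase (e.g., set N[3] = 9).

Answer: yes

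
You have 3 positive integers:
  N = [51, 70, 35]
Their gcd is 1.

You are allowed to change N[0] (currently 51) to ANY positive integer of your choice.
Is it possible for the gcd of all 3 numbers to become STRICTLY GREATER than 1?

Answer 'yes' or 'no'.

Current gcd = 1
gcd of all OTHER numbers (without N[0]=51): gcd([70, 35]) = 35
The new gcd after any change is gcd(35, new_value).
This can be at most 35.
Since 35 > old gcd 1, the gcd CAN increase (e.g., set N[0] = 35).

Answer: yes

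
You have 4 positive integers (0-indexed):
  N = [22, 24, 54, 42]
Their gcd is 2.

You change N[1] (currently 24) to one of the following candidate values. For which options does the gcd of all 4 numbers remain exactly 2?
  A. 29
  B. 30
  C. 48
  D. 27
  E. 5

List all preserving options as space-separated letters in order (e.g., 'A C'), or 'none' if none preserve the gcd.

Answer: B C

Derivation:
Old gcd = 2; gcd of others (without N[1]) = 2
New gcd for candidate v: gcd(2, v). Preserves old gcd iff gcd(2, v) = 2.
  Option A: v=29, gcd(2,29)=1 -> changes
  Option B: v=30, gcd(2,30)=2 -> preserves
  Option C: v=48, gcd(2,48)=2 -> preserves
  Option D: v=27, gcd(2,27)=1 -> changes
  Option E: v=5, gcd(2,5)=1 -> changes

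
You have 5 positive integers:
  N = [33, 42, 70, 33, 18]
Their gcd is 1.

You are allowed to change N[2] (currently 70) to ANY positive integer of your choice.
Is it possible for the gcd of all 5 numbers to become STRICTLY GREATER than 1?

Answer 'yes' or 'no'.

Answer: yes

Derivation:
Current gcd = 1
gcd of all OTHER numbers (without N[2]=70): gcd([33, 42, 33, 18]) = 3
The new gcd after any change is gcd(3, new_value).
This can be at most 3.
Since 3 > old gcd 1, the gcd CAN increase (e.g., set N[2] = 3).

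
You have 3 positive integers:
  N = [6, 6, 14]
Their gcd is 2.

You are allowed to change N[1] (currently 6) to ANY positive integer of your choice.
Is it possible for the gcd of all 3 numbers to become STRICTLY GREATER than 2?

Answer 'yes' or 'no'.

Answer: no

Derivation:
Current gcd = 2
gcd of all OTHER numbers (without N[1]=6): gcd([6, 14]) = 2
The new gcd after any change is gcd(2, new_value).
This can be at most 2.
Since 2 = old gcd 2, the gcd can only stay the same or decrease.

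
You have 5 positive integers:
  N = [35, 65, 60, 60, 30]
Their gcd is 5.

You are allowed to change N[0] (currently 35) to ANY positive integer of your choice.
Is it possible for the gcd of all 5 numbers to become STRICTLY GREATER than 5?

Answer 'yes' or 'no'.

Answer: no

Derivation:
Current gcd = 5
gcd of all OTHER numbers (without N[0]=35): gcd([65, 60, 60, 30]) = 5
The new gcd after any change is gcd(5, new_value).
This can be at most 5.
Since 5 = old gcd 5, the gcd can only stay the same or decrease.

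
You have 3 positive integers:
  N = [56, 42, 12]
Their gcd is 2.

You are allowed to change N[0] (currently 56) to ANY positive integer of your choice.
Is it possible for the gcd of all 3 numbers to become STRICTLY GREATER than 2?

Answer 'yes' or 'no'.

Current gcd = 2
gcd of all OTHER numbers (without N[0]=56): gcd([42, 12]) = 6
The new gcd after any change is gcd(6, new_value).
This can be at most 6.
Since 6 > old gcd 2, the gcd CAN increase (e.g., set N[0] = 6).

Answer: yes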